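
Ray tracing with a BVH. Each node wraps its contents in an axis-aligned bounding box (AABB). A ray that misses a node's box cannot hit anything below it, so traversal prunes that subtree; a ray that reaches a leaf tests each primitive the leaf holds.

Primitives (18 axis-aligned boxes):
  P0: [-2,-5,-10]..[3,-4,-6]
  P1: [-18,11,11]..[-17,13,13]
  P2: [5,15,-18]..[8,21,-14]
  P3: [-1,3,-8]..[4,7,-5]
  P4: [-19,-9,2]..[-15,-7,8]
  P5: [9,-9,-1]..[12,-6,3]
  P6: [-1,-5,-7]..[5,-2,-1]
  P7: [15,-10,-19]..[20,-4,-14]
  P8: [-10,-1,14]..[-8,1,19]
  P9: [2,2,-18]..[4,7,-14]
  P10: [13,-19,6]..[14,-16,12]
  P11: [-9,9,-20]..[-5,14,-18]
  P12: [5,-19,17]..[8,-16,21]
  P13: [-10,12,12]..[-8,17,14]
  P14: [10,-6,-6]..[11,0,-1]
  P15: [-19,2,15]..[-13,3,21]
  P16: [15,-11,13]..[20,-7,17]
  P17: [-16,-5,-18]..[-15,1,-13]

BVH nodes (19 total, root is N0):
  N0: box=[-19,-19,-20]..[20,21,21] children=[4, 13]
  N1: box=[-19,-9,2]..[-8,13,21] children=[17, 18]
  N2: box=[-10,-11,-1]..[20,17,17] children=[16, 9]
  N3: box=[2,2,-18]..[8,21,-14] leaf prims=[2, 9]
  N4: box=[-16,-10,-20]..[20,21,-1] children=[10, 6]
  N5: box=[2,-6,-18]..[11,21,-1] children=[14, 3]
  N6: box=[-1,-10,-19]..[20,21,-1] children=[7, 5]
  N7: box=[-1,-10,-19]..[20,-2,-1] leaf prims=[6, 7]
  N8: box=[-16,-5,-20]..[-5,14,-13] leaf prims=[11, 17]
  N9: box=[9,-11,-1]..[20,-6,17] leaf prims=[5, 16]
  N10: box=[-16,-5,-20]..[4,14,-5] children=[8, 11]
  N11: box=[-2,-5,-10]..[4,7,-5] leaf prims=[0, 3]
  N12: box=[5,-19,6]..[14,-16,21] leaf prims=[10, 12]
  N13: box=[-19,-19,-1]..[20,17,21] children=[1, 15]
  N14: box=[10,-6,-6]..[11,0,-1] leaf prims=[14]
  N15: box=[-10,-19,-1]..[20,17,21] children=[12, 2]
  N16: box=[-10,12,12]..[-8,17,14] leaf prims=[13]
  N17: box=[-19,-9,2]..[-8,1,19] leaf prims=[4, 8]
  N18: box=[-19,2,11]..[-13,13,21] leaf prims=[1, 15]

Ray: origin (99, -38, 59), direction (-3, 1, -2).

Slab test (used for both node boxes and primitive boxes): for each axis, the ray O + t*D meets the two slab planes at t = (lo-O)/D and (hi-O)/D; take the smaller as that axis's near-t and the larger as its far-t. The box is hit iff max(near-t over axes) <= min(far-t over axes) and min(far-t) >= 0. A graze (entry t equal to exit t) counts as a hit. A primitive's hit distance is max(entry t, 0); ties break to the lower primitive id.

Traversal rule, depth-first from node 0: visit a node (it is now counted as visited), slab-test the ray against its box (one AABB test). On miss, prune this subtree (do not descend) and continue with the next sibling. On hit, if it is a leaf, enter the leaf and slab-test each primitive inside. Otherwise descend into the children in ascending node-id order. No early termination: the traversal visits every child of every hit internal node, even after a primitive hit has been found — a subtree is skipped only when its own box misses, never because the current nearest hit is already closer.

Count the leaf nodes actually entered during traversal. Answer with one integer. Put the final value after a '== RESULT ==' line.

Walk:
N0 x:[79/3,118/3] y:[19,59] z:[19,79/2] -> hit [79/3,118/3], descend [4, 13]
  N4 x:[79/3,115/3] y:[28,59] z:[30,79/2] -> hit [30,115/3], descend [6, 10]
    N6 x:[79/3,100/3] y:[28,59] z:[30,39] -> hit [30,100/3], descend [5, 7]
      N5 x:[88/3,97/3] y:[32,59] z:[30,77/2] -> hit [32,97/3], descend [3, 14]
        N3 x:[91/3,97/3] y:[40,59] z:[73/2,77/2] -> miss, prune
        N14 x:[88/3,89/3] y:[32,38] z:[30,65/2] -> miss, prune
      N7 x:[79/3,100/3] y:[28,36] z:[30,39] -> hit [30,100/3] leaf, test {P6@t=33, P7(miss)}
    N10 x:[95/3,115/3] y:[33,52] z:[32,79/2] -> hit [33,115/3], descend [8, 11]
      N8 x:[104/3,115/3] y:[33,52] z:[36,79/2] -> hit [36,115/3] leaf, test {P11(miss), P17@t=38}
      N11 x:[95/3,101/3] y:[33,45] z:[32,69/2] -> hit [33,101/3] leaf, test {P0@t=33, P3(miss)}
  N13 x:[79/3,118/3] y:[19,55] z:[19,30] -> hit [79/3,30], descend [1, 15]
    N1 x:[107/3,118/3] y:[29,51] z:[19,57/2] -> miss, prune
    N15 x:[79/3,109/3] y:[19,55] z:[19,30] -> hit [79/3,30], descend [2, 12]
      N2 x:[79/3,109/3] y:[27,55] z:[21,30] -> hit [27,30], descend [9, 16]
        N9 x:[79/3,30] y:[27,32] z:[21,30] -> hit [27,30] leaf, test {P5@t=29, P16(miss)}
        N16 x:[107/3,109/3] y:[50,55] z:[45/2,47/2] -> miss, prune
      N12 x:[85/3,94/3] y:[19,22] z:[19,53/2] -> miss, prune

order=[0, 4, 6, 5, 3, 14, 7, 10, 8, 11, 13, 1, 15, 2, 9, 16, 12]  |boxes|=17  |leaves|=4  hit=P5

== RESULT ==
4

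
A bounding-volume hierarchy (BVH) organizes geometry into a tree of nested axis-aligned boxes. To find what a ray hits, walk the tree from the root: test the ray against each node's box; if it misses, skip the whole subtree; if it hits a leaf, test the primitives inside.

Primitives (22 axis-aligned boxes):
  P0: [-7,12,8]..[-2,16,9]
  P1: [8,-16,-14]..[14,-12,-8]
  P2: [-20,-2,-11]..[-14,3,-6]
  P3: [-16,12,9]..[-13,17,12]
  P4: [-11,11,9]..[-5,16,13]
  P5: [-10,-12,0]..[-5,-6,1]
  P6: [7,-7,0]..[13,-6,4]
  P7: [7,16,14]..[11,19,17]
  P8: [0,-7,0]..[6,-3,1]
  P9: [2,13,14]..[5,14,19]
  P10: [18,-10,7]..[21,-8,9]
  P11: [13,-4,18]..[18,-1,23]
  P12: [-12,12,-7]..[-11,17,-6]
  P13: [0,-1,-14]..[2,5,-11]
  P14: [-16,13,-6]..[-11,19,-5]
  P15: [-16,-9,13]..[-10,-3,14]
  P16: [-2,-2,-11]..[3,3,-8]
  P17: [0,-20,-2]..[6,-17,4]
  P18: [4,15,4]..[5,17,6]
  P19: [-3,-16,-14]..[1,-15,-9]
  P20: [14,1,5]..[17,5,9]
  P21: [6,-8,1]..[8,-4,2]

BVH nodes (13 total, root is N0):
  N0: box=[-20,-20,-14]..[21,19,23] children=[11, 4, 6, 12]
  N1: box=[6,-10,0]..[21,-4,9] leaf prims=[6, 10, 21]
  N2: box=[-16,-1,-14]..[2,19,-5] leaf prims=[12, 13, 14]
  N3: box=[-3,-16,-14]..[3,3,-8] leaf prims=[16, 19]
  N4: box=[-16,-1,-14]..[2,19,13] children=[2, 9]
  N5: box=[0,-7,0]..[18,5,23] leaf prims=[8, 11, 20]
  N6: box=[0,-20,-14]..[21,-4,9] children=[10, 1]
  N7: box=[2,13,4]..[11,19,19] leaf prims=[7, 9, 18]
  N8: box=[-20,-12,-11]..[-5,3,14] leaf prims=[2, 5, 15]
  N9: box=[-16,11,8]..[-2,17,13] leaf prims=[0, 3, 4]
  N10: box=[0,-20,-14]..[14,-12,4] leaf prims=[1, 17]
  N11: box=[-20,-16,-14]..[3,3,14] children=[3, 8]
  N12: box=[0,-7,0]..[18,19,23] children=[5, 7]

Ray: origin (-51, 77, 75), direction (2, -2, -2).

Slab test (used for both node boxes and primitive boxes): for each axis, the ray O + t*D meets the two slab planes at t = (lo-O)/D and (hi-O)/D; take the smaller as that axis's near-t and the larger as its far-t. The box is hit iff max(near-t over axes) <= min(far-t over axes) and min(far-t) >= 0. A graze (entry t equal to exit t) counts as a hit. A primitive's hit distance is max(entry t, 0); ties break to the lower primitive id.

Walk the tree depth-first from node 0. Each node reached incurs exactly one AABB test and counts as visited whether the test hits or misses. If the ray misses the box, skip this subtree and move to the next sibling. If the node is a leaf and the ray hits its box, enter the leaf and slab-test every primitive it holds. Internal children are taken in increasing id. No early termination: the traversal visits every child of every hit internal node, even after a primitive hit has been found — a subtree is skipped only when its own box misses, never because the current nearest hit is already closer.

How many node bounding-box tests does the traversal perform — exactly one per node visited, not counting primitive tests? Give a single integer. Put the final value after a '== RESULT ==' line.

Walk:
N0 x:[31/2,36] y:[29,97/2] z:[26,89/2] -> hit [29,36], descend [4, 6, 11, 12]
  N4 x:[35/2,53/2] y:[29,39] z:[31,89/2] -> miss, prune
  N6 x:[51/2,36] y:[81/2,97/2] z:[33,89/2] -> miss, prune
  N11 x:[31/2,27] y:[37,93/2] z:[61/2,89/2] -> miss, prune
  N12 x:[51/2,69/2] y:[29,42] z:[26,75/2] -> hit [29,69/2], descend [5, 7]
    N5 x:[51/2,69/2] y:[36,42] z:[26,75/2] -> miss, prune
    N7 x:[53/2,31] y:[29,32] z:[28,71/2] -> hit [29,31] leaf, test {P7@t=29, P9(miss), P18(miss)}

Summary -> nodes [0, 4, 6, 11, 12, 5, 7]; box-tests=7; leaf-entries=1; first=P7

== RESULT ==
7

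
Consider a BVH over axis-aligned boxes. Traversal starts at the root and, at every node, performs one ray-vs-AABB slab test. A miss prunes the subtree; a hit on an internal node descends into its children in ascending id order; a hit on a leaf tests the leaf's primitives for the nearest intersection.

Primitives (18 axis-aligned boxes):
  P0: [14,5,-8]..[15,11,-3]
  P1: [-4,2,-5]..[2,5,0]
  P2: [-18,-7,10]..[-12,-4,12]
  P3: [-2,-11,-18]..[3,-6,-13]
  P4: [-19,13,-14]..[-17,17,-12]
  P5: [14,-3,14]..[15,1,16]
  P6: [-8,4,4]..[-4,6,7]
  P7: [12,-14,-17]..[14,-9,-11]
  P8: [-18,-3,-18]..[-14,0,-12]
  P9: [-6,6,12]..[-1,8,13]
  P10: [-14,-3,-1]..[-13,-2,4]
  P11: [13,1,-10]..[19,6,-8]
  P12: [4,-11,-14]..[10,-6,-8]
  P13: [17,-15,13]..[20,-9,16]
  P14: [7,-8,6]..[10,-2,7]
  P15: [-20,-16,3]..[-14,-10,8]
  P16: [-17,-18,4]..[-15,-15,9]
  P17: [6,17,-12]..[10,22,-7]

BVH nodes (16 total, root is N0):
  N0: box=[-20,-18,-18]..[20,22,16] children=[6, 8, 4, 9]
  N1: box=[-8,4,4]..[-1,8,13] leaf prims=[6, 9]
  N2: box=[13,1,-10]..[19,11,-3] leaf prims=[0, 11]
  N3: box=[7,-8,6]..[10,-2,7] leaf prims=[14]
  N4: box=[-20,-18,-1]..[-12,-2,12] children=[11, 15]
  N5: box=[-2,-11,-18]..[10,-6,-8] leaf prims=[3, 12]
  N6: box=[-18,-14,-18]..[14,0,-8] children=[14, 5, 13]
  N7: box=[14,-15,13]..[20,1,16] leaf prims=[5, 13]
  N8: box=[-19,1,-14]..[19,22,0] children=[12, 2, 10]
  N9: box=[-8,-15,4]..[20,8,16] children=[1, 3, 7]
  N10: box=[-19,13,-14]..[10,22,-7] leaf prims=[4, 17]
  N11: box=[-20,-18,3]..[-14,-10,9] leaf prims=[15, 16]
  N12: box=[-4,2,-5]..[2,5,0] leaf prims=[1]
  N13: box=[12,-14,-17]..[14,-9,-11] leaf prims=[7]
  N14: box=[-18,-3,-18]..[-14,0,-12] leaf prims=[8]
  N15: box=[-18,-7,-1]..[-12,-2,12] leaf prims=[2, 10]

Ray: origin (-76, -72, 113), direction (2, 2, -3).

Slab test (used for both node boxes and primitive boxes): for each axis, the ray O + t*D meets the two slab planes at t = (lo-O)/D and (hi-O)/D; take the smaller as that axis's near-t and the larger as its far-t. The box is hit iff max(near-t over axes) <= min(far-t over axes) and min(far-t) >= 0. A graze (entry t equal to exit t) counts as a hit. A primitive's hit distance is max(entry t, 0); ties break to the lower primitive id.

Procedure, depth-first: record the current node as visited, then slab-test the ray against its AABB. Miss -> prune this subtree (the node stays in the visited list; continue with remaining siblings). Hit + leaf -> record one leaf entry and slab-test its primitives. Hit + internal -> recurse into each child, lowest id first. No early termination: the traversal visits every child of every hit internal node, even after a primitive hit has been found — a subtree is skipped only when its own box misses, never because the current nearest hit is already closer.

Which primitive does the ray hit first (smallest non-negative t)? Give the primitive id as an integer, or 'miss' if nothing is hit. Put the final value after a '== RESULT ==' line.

Walk:
N0 x:[28,48] y:[27,47] z:[97/3,131/3] -> hit [97/3,131/3], descend [4, 6, 8, 9]
  N4 x:[28,32] y:[27,35] z:[101/3,38] -> miss, prune
  N6 x:[29,45] y:[29,36] z:[121/3,131/3] -> miss, prune
  N8 x:[57/2,95/2] y:[73/2,47] z:[113/3,127/3] -> hit [113/3,127/3], descend [2, 10, 12]
    N2 x:[89/2,95/2] y:[73/2,83/2] z:[116/3,41] -> miss, prune
    N10 x:[57/2,43] y:[85/2,47] z:[40,127/3] -> miss, prune
    N12 x:[36,39] y:[37,77/2] z:[113/3,118/3] -> hit [113/3,77/2] leaf, test {P1@t=113/3}
  N9 x:[34,48] y:[57/2,40] z:[97/3,109/3] -> hit [34,109/3], descend [1, 3, 7]
    N1 x:[34,75/2] y:[38,40] z:[100/3,109/3] -> miss, prune
    N3 x:[83/2,43] y:[32,35] z:[106/3,107/3] -> miss, prune
    N7 x:[45,48] y:[57/2,73/2] z:[97/3,100/3] -> miss, prune

order=[0, 4, 6, 8, 2, 10, 12, 9, 1, 3, 7]  |boxes|=11  |leaves|=1  hit=P1

== RESULT ==
1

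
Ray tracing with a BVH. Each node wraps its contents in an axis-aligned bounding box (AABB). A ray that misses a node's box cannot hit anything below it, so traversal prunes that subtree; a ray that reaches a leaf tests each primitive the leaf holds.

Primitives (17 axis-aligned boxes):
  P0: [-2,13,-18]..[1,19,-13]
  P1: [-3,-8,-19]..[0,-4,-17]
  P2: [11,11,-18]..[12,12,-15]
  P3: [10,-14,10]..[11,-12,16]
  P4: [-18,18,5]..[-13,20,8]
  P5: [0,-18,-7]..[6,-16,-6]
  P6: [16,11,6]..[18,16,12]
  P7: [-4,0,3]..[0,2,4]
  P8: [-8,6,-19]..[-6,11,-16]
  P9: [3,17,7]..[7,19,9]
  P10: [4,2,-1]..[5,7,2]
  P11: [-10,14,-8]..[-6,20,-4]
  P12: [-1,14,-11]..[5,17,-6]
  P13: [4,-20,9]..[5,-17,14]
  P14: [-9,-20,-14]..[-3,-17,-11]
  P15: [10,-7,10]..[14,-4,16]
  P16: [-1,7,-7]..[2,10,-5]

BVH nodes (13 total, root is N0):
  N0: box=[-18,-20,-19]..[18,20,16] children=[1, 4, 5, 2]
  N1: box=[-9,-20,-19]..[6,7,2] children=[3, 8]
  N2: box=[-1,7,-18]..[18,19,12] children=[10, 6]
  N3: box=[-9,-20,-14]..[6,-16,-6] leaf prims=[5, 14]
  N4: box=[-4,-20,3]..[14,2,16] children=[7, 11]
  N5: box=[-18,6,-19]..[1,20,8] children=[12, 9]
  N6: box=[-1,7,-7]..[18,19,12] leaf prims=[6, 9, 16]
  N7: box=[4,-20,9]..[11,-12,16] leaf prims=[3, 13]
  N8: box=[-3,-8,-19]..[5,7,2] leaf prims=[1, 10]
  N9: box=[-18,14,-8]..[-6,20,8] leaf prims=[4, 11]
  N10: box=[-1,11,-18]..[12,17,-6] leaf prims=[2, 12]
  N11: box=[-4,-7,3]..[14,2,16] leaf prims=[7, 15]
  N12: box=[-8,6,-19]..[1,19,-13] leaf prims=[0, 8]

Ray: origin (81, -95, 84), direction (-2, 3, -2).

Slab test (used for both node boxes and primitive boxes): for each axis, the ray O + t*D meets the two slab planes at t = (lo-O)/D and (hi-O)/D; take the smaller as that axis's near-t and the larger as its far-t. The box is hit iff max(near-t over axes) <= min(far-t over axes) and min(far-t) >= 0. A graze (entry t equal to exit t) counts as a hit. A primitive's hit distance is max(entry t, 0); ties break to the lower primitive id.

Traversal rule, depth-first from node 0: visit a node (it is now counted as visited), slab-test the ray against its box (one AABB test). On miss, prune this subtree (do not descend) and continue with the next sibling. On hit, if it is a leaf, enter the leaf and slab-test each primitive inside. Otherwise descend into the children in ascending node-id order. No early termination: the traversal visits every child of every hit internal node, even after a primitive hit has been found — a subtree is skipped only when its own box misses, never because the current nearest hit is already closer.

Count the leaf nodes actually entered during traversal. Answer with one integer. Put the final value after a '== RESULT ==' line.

Traverse from the root:
N0 x:[63/2,99/2] y:[25,115/3] z:[34,103/2] -> hit [34,115/3], descend [1, 2, 4, 5]
  N1 x:[75/2,45] y:[25,34] z:[41,103/2] -> miss, prune
  N2 x:[63/2,41] y:[34,38] z:[36,51] -> hit [36,38], descend [6, 10]
    N6 x:[63/2,41] y:[34,38] z:[36,91/2] -> hit [36,38] leaf, test {P6(miss), P9@t=75/2, P16(miss)}
    N10 x:[69/2,41] y:[106/3,112/3] z:[45,51] -> miss, prune
  N4 x:[67/2,85/2] y:[25,97/3] z:[34,81/2] -> miss, prune
  N5 x:[40,99/2] y:[101/3,115/3] z:[38,103/2] -> miss, prune

7 AABB tests over nodes [0, 1, 2, 6, 10, 4, 5]; 1 leaf entered; closest P9.

== RESULT ==
1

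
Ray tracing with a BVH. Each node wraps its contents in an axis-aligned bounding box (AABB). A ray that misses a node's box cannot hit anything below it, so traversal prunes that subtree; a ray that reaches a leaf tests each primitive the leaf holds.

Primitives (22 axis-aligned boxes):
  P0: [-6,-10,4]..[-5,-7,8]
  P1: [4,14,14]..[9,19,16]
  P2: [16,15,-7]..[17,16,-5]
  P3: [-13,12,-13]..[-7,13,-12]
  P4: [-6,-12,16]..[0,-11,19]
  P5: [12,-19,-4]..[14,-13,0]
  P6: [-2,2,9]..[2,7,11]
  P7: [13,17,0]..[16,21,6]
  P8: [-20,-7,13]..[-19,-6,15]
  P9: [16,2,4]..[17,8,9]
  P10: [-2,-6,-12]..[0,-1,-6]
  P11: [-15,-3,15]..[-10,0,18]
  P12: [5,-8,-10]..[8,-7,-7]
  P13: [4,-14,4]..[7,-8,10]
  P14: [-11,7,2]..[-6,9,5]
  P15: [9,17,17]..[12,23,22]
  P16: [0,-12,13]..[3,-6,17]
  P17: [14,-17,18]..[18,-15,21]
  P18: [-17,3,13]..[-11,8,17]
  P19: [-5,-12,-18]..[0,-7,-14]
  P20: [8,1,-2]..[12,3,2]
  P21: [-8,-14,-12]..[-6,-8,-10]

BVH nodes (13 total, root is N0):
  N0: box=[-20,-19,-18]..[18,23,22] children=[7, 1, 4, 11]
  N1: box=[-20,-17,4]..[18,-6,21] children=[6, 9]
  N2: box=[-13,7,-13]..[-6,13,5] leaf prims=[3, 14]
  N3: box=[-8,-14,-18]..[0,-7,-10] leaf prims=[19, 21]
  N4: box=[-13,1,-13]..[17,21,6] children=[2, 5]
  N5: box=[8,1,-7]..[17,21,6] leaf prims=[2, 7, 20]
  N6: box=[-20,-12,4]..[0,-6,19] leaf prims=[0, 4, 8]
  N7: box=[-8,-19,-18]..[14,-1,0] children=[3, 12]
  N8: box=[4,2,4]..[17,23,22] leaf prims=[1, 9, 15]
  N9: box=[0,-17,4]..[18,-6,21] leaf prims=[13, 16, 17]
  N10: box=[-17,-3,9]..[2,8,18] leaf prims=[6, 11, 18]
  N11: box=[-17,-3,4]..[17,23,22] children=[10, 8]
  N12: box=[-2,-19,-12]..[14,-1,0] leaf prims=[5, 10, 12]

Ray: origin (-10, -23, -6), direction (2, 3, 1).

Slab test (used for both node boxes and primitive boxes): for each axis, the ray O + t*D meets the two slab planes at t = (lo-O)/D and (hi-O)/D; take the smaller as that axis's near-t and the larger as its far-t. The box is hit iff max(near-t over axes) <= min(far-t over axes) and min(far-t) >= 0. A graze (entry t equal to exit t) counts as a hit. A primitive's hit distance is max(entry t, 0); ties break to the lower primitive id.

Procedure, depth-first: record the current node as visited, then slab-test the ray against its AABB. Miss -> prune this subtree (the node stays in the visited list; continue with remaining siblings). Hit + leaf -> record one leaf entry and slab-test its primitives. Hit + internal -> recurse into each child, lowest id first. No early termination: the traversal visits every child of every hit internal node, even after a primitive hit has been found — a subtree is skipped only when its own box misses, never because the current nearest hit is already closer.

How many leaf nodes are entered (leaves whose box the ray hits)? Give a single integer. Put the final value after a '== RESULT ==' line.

Traverse from the root:
N0 x:[-5,14] y:[4/3,46/3] z:[-12,28] -> hit [4/3,14], descend [1, 4, 7, 11]
  N1 x:[-5,14] y:[2,17/3] z:[10,27] -> miss, prune
  N4 x:[-3/2,27/2] y:[8,44/3] z:[-7,12] -> hit [8,12], descend [2, 5]
    N2 x:[-3/2,2] y:[10,12] z:[-7,11] -> miss, prune
    N5 x:[9,27/2] y:[8,44/3] z:[-1,12] -> hit [9,12] leaf, test {P2(miss), P7(miss), P20(miss)}
  N7 x:[1,12] y:[4/3,22/3] z:[-12,6] -> hit [4/3,6], descend [3, 12]
    N3 x:[1,5] y:[3,16/3] z:[-12,-4] -> miss, prune
    N12 x:[4,12] y:[4/3,22/3] z:[-6,6] -> hit [4,6] leaf, test {P5(miss), P10(miss), P12(miss)}
  N11 x:[-7/2,27/2] y:[20/3,46/3] z:[10,28] -> hit [10,27/2], descend [8, 10]
    N8 x:[7,27/2] y:[25/3,46/3] z:[10,28] -> hit [10,27/2] leaf, test {P1(miss), P9(miss), P15(miss)}
    N10 x:[-7/2,6] y:[20/3,31/3] z:[15,24] -> miss, prune

Summary -> nodes [0, 1, 4, 2, 5, 7, 3, 12, 11, 8, 10]; box-tests=11; leaf-entries=3; first=miss

== RESULT ==
3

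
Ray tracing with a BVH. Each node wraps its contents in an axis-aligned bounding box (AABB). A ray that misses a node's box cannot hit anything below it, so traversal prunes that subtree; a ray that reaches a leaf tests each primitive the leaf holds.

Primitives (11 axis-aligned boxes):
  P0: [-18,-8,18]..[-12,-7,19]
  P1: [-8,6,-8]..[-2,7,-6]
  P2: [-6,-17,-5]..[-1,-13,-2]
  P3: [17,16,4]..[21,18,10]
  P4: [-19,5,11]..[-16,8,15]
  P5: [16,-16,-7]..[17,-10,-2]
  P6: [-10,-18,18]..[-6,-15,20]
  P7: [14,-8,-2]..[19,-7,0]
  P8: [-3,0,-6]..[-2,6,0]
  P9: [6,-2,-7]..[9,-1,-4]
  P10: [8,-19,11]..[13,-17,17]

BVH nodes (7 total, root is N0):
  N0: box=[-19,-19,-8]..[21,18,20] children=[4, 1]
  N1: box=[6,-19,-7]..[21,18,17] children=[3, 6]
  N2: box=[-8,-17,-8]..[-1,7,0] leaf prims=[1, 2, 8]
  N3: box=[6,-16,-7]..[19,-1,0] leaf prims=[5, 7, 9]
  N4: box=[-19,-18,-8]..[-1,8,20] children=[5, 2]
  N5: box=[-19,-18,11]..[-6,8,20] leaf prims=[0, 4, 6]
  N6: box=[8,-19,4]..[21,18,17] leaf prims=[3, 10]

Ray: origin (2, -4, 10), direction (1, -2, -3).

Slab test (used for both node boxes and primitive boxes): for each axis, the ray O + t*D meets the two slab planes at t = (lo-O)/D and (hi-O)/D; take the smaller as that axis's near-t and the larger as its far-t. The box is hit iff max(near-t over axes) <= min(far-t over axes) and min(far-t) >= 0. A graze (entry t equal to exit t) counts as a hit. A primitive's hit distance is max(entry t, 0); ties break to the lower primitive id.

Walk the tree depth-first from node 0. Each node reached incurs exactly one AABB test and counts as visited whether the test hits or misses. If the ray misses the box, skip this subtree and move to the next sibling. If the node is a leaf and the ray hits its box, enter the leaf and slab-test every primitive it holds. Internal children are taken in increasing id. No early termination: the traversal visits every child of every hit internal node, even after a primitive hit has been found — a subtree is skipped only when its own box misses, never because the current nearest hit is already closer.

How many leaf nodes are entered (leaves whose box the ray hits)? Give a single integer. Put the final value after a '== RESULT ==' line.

Trace the traversal:
N0 x:[-21,19] y:[-11,15/2] z:[-10/3,6] -> hit [-10/3,6], descend [1, 4]
  N1 x:[4,19] y:[-11,15/2] z:[-7/3,17/3] -> hit [4,17/3], descend [3, 6]
    N3 x:[4,17] y:[-3/2,6] z:[10/3,17/3] -> hit [4,17/3] leaf, test {P5(miss), P7(miss), P9(miss)}
    N6 x:[6,19] y:[-11,15/2] z:[-7/3,2] -> miss, prune
  N4 x:[-21,-3] y:[-6,7] z:[-10/3,6] -> miss, prune

order=[0, 1, 3, 6, 4]  |boxes|=5  |leaves|=1  hit=miss

== RESULT ==
1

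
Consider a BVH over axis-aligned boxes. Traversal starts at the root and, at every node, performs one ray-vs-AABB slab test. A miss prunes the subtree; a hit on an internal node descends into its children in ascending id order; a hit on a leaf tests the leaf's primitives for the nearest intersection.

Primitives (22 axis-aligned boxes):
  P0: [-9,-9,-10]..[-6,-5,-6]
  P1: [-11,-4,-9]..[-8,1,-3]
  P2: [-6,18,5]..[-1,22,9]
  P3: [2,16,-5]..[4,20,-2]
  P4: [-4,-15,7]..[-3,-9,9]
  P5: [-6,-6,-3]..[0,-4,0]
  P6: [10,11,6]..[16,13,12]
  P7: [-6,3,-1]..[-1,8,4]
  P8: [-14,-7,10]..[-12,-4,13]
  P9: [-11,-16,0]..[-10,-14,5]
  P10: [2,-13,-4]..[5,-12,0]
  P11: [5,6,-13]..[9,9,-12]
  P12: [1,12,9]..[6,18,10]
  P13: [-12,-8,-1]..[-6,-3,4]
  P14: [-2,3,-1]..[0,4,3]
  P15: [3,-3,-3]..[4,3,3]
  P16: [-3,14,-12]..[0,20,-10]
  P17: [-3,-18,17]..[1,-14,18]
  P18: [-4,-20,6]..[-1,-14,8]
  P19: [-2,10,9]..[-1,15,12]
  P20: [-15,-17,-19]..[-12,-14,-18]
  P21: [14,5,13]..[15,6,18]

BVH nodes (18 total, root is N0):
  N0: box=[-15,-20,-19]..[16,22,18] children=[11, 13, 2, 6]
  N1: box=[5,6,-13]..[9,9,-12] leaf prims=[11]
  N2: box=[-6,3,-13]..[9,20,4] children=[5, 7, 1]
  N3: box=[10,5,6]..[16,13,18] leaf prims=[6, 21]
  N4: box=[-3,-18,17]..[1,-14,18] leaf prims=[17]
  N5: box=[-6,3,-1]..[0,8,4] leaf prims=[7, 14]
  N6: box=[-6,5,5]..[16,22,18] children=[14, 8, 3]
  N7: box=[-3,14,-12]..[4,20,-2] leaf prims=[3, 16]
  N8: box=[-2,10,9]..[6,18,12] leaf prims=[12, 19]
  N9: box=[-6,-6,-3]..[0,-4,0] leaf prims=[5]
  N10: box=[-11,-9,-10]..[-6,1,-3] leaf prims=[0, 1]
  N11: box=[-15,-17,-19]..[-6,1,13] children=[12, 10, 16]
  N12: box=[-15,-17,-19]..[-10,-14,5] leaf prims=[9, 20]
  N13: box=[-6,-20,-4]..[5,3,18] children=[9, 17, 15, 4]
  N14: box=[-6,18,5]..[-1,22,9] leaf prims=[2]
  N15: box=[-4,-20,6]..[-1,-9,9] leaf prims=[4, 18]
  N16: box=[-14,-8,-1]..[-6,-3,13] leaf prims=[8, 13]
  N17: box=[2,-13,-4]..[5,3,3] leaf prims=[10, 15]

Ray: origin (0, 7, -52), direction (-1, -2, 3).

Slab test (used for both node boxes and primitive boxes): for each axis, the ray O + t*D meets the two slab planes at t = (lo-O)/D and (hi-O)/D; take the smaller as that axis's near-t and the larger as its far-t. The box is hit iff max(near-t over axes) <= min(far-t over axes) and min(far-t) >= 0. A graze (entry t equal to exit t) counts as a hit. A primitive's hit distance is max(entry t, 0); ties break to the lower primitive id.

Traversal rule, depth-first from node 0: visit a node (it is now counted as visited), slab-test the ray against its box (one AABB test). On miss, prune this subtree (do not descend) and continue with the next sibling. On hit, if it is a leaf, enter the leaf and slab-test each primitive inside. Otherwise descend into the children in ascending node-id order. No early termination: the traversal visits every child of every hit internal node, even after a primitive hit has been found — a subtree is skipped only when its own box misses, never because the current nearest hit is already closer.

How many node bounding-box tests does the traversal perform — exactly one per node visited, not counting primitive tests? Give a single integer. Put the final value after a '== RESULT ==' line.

Traverse from the root:
N0 x:[-16,15] y:[-15/2,27/2] z:[11,70/3] -> hit [11,27/2], descend [2, 6, 11, 13]
  N2 x:[-9,6] y:[-13/2,2] z:[13,56/3] -> miss, prune
  N6 x:[-16,6] y:[-15/2,1] z:[19,70/3] -> miss, prune
  N11 x:[6,15] y:[3,12] z:[11,65/3] -> hit [11,12], descend [10, 12, 16]
    N10 x:[6,11] y:[3,8] z:[14,49/3] -> miss, prune
    N12 x:[10,15] y:[21/2,12] z:[11,19] -> hit [11,12] leaf, test {P9(miss), P20(miss)}
    N16 x:[6,14] y:[5,15/2] z:[17,65/3] -> miss, prune
  N13 x:[-5,6] y:[2,27/2] z:[16,70/3] -> miss, prune

order=[0, 2, 6, 11, 10, 12, 16, 13]  |boxes|=8  |leaves|=1  hit=miss

== RESULT ==
8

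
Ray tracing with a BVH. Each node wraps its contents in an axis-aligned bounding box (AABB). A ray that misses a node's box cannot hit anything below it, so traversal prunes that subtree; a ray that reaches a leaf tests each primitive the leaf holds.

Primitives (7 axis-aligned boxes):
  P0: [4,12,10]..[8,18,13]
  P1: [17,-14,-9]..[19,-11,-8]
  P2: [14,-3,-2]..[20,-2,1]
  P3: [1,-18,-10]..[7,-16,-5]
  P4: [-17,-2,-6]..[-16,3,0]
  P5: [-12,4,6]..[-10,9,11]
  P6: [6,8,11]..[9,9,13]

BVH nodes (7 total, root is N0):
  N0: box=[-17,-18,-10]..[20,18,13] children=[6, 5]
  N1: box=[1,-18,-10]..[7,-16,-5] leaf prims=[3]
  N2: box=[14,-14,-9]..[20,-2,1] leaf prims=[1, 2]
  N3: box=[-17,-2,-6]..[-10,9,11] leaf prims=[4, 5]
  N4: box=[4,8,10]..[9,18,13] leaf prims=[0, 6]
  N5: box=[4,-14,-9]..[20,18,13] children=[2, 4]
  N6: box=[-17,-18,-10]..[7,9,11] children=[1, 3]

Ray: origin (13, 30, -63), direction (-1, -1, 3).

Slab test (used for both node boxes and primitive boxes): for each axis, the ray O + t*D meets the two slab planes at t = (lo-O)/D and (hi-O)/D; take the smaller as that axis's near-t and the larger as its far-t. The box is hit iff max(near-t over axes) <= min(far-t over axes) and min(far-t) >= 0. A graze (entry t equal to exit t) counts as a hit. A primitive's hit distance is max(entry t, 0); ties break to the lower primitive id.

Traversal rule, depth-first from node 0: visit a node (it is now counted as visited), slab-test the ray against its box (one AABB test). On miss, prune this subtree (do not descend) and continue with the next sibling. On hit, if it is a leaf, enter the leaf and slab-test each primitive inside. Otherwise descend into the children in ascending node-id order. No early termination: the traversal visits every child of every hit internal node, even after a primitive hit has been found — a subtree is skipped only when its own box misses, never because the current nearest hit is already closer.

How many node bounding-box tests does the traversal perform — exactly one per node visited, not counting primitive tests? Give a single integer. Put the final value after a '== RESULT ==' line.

Trace the traversal:
N0 x:[-7,30] y:[12,48] z:[53/3,76/3] -> hit [53/3,76/3], descend [5, 6]
  N5 x:[-7,9] y:[12,44] z:[18,76/3] -> miss, prune
  N6 x:[6,30] y:[21,48] z:[53/3,74/3] -> hit [21,74/3], descend [1, 3]
    N1 x:[6,12] y:[46,48] z:[53/3,58/3] -> miss, prune
    N3 x:[23,30] y:[21,32] z:[19,74/3] -> hit [23,74/3] leaf, test {P4(miss), P5@t=23}

Visited [0, 5, 6, 1, 3]. Tests: 5 box, 1 leaf. Nearest: P5.

== RESULT ==
5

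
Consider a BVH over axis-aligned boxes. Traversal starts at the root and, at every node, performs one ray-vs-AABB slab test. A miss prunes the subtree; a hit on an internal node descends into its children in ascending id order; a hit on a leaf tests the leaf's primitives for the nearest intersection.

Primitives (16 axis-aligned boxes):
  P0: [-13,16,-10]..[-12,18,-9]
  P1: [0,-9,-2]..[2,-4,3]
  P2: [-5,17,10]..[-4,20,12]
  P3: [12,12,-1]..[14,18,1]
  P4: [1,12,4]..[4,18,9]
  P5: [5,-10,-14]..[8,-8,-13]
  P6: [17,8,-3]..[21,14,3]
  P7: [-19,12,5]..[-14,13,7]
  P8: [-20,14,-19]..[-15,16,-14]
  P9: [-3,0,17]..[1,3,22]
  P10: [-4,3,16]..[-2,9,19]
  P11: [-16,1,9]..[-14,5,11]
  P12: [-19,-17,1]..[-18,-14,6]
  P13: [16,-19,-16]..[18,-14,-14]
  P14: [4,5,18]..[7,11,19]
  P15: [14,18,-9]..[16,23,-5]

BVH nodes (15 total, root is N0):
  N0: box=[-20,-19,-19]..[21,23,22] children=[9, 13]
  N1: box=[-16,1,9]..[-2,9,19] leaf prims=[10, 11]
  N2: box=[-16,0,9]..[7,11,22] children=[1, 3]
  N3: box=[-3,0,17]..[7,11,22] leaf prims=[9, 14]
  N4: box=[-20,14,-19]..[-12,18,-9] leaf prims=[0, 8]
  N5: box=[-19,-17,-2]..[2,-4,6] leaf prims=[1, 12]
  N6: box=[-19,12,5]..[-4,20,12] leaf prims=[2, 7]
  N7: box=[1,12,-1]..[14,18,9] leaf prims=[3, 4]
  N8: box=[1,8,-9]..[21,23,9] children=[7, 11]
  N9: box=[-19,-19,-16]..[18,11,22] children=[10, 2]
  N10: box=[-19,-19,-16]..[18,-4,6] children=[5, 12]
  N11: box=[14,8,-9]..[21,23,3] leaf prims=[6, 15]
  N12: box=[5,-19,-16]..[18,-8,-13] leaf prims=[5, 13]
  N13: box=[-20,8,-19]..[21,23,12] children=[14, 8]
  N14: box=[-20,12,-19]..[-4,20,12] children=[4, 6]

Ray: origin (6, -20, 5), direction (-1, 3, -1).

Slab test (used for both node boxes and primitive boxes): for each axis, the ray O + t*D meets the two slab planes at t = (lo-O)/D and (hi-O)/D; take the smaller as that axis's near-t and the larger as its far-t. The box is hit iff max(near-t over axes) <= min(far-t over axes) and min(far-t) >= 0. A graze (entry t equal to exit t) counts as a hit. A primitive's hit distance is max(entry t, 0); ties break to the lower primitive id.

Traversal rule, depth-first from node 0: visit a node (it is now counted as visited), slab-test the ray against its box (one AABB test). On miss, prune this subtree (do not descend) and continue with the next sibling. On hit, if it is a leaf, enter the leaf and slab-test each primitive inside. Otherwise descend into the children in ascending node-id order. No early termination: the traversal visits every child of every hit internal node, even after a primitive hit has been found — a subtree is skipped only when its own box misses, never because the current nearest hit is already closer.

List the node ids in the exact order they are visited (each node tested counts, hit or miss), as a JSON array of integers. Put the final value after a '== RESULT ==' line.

Walk:
N0 x:[-15,26] y:[1/3,43/3] z:[-17,24] -> hit [1/3,43/3], descend [9, 13]
  N9 x:[-12,25] y:[1/3,31/3] z:[-17,21] -> hit [1/3,31/3], descend [2, 10]
    N2 x:[-1,22] y:[20/3,31/3] z:[-17,-4] -> miss, prune
    N10 x:[-12,25] y:[1/3,16/3] z:[-1,21] -> hit [1/3,16/3], descend [5, 12]
      N5 x:[4,25] y:[1,16/3] z:[-1,7] -> hit [4,16/3] leaf, test {P1@t=4, P12(miss)}
      N12 x:[-12,1] y:[1/3,4] z:[18,21] -> miss, prune
  N13 x:[-15,26] y:[28/3,43/3] z:[-7,24] -> hit [28/3,43/3], descend [8, 14]
    N8 x:[-15,5] y:[28/3,43/3] z:[-4,14] -> miss, prune
    N14 x:[10,26] y:[32/3,40/3] z:[-7,24] -> hit [32/3,40/3], descend [4, 6]
      N4 x:[18,26] y:[34/3,38/3] z:[14,24] -> miss, prune
      N6 x:[10,25] y:[32/3,40/3] z:[-7,0] -> miss, prune

11 AABB tests over nodes [0, 9, 2, 10, 5, 12, 13, 8, 14, 4, 6]; 1 leaf entered; closest P1.

== RESULT ==
[0, 9, 2, 10, 5, 12, 13, 8, 14, 4, 6]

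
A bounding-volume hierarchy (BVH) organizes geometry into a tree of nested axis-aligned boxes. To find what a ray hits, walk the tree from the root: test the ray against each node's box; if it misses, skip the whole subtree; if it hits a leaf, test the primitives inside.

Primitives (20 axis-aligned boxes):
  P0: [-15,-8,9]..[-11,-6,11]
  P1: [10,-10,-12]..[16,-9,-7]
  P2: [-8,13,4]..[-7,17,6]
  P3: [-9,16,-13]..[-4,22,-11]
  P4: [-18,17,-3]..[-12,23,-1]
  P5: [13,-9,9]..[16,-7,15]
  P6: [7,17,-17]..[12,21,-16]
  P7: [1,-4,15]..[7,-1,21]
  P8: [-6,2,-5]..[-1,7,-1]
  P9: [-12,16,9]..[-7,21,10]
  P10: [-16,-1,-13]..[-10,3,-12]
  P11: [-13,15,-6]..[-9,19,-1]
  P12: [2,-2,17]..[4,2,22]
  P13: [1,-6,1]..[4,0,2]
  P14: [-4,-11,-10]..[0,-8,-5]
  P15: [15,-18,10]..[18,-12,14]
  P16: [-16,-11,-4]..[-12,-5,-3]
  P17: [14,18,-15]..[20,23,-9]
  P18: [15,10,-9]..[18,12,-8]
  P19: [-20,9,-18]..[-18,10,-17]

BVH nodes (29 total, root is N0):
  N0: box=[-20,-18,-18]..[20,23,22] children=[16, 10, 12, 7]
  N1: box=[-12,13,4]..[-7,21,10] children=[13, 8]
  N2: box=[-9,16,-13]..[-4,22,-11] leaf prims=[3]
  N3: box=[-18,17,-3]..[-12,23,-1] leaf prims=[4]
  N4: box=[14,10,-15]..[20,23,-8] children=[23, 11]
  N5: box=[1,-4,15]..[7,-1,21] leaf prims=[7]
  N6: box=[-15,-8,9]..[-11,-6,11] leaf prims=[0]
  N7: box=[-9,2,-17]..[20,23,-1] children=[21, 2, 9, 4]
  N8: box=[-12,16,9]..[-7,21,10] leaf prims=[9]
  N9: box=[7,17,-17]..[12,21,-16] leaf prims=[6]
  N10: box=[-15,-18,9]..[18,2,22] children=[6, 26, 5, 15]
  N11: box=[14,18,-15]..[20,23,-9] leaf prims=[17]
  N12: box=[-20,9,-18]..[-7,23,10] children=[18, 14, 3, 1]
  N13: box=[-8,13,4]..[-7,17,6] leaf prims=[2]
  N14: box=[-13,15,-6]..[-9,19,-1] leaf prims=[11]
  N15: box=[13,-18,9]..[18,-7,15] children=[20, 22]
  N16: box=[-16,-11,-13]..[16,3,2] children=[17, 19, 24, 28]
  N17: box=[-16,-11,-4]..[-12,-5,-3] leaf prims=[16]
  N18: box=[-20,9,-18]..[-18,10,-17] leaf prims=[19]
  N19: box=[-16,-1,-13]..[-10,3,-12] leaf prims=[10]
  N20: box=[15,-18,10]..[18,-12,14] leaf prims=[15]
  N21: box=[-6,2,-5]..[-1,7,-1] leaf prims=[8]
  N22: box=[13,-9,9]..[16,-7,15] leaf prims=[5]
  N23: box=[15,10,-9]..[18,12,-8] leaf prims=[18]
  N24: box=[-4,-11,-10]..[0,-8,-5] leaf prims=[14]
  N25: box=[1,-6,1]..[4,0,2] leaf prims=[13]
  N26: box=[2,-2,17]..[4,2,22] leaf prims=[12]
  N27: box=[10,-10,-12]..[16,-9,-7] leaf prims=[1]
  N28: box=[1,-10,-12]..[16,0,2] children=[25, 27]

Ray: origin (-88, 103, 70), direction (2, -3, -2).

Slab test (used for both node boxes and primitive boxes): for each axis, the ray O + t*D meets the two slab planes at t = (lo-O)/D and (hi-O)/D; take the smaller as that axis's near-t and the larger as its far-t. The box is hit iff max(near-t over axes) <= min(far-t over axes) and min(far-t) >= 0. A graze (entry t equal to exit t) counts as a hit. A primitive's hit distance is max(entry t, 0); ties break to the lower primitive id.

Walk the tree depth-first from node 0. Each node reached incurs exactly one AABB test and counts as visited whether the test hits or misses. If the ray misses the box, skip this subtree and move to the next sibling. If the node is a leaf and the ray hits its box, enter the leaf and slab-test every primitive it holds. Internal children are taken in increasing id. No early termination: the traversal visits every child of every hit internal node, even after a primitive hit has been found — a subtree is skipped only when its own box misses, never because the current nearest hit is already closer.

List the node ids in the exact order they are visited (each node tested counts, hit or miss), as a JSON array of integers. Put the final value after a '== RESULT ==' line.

Trace the traversal:
N0 x:[34,54] y:[80/3,121/3] z:[24,44] -> hit [34,121/3], descend [7, 10, 12, 16]
  N7 x:[79/2,54] y:[80/3,101/3] z:[71/2,87/2] -> miss, prune
  N10 x:[73/2,53] y:[101/3,121/3] z:[24,61/2] -> miss, prune
  N12 x:[34,81/2] y:[80/3,94/3] z:[30,44] -> miss, prune
  N16 x:[36,52] y:[100/3,38] z:[34,83/2] -> hit [36,38], descend [17, 19, 24, 28]
    N17 x:[36,38] y:[36,38] z:[73/2,37] -> hit [73/2,37] leaf, test {P16@t=73/2}
    N19 x:[36,39] y:[100/3,104/3] z:[41,83/2] -> miss, prune
    N24 x:[42,44] y:[37,38] z:[75/2,40] -> miss, prune
    N28 x:[89/2,52] y:[103/3,113/3] z:[34,41] -> miss, prune

Summary -> nodes [0, 7, 10, 12, 16, 17, 19, 24, 28]; box-tests=9; leaf-entries=1; first=P16

== RESULT ==
[0, 7, 10, 12, 16, 17, 19, 24, 28]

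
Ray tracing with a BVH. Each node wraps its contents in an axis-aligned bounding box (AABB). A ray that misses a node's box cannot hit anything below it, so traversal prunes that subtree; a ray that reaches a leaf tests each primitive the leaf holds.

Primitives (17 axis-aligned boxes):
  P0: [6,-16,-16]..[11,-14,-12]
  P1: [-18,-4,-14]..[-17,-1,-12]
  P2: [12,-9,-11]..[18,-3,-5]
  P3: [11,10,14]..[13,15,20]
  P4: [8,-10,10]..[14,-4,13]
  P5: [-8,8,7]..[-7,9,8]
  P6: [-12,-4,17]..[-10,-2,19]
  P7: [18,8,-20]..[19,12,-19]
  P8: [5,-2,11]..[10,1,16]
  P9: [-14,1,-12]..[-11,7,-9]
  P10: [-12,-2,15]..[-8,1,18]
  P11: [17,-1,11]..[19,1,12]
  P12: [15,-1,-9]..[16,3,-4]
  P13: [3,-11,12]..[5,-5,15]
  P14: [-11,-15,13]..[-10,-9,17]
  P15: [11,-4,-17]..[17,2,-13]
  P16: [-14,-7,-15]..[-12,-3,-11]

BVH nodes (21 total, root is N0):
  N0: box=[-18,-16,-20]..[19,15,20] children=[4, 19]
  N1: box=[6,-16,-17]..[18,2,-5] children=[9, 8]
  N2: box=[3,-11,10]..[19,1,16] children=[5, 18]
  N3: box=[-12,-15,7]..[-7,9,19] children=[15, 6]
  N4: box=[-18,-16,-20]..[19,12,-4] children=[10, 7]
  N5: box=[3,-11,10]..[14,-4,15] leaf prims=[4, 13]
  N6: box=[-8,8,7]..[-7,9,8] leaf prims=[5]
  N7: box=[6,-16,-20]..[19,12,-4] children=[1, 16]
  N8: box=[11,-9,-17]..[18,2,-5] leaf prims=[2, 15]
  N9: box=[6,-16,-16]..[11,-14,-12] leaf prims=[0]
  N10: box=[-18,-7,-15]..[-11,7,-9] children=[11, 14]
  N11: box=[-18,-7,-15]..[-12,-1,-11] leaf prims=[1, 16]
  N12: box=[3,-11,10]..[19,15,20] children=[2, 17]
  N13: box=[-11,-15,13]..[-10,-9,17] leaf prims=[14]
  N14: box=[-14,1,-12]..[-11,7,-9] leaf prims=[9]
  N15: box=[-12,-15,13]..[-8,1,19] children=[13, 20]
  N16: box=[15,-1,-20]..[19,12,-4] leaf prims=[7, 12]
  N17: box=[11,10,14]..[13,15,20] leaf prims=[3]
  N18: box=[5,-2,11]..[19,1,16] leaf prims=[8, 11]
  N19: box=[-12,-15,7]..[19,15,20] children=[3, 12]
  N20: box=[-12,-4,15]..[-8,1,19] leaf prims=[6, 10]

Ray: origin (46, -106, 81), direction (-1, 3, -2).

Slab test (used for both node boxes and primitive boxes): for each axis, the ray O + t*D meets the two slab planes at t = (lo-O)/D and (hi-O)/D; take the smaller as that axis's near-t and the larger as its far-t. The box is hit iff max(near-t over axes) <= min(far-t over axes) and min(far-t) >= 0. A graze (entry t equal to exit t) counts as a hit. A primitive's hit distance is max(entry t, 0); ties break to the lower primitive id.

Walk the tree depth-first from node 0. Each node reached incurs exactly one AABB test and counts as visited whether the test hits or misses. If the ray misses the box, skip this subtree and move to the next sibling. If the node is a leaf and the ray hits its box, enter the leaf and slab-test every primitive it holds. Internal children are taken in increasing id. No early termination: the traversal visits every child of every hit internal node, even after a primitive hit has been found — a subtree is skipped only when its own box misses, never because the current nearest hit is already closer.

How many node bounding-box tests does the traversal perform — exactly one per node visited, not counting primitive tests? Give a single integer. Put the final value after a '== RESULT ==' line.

Walk:
N0 x:[27,64] y:[30,121/3] z:[61/2,101/2] -> hit [61/2,121/3], descend [4, 19]
  N4 x:[27,64] y:[30,118/3] z:[85/2,101/2] -> miss, prune
  N19 x:[27,58] y:[91/3,121/3] z:[61/2,37] -> hit [61/2,37], descend [3, 12]
    N3 x:[53,58] y:[91/3,115/3] z:[31,37] -> miss, prune
    N12 x:[27,43] y:[95/3,121/3] z:[61/2,71/2] -> hit [95/3,71/2], descend [2, 17]
      N2 x:[27,43] y:[95/3,107/3] z:[65/2,71/2] -> hit [65/2,71/2], descend [5, 18]
        N5 x:[32,43] y:[95/3,34] z:[33,71/2] -> hit [33,34] leaf, test {P4@t=34, P13(miss)}
        N18 x:[27,41] y:[104/3,107/3] z:[65/2,35] -> hit [104/3,35] leaf, test {P8(miss), P11(miss)}
      N17 x:[33,35] y:[116/3,121/3] z:[61/2,67/2] -> miss, prune

order=[0, 4, 19, 3, 12, 2, 5, 18, 17]  |boxes|=9  |leaves|=2  hit=P4

== RESULT ==
9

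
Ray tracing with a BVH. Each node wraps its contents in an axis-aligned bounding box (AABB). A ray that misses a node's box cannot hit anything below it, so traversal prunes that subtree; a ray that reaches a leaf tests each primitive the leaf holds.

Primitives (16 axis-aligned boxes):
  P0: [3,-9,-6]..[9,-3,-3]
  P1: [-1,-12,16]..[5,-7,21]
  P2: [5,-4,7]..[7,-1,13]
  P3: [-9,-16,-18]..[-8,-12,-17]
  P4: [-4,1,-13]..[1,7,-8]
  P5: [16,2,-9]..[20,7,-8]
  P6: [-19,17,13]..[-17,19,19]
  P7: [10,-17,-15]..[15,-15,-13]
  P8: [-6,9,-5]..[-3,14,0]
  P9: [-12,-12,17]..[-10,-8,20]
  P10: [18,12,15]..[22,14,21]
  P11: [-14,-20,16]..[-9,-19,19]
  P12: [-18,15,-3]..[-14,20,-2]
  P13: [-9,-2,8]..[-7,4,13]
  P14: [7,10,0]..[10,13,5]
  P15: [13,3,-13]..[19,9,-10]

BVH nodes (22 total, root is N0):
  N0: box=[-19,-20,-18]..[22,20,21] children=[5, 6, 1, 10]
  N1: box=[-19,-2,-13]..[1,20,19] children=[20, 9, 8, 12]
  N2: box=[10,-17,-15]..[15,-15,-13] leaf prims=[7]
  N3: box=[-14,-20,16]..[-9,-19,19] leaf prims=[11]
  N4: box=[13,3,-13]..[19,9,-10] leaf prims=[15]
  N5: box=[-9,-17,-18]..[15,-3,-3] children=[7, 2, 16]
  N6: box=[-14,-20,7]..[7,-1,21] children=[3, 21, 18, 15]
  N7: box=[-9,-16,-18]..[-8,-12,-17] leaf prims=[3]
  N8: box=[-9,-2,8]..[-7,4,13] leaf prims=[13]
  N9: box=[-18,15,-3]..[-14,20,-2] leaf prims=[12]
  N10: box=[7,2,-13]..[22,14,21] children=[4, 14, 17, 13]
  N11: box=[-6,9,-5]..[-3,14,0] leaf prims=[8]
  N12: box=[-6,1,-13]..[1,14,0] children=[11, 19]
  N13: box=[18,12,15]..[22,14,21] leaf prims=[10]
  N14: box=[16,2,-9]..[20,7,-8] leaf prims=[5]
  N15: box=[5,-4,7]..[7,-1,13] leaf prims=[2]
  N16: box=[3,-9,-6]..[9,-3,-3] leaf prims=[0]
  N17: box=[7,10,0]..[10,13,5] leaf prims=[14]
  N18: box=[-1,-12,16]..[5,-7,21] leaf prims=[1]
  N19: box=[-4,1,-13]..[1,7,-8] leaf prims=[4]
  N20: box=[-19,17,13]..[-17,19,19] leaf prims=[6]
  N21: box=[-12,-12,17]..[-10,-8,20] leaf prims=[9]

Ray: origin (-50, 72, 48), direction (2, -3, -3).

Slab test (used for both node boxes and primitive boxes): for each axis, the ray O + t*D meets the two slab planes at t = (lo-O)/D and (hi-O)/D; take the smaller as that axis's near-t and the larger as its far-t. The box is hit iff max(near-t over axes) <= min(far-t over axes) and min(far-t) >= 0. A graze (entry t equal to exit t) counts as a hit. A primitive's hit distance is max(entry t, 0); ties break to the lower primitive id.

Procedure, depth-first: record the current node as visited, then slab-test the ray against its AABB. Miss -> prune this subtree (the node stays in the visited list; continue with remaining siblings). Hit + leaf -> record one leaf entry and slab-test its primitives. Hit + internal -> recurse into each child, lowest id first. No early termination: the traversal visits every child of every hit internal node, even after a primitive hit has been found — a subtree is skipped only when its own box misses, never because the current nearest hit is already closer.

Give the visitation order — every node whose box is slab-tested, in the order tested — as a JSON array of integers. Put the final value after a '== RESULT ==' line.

Walk:
N0 x:[31/2,36] y:[52/3,92/3] z:[9,22] -> hit [52/3,22], descend [1, 5, 6, 10]
  N1 x:[31/2,51/2] y:[52/3,74/3] z:[29/3,61/3] -> hit [52/3,61/3], descend [8, 9, 12, 20]
    N8 x:[41/2,43/2] y:[68/3,74/3] z:[35/3,40/3] -> miss, prune
    N9 x:[16,18] y:[52/3,19] z:[50/3,17] -> miss, prune
    N12 x:[22,51/2] y:[58/3,71/3] z:[16,61/3] -> miss, prune
    N20 x:[31/2,33/2] y:[53/3,55/3] z:[29/3,35/3] -> miss, prune
  N5 x:[41/2,65/2] y:[25,89/3] z:[17,22] -> miss, prune
  N6 x:[18,57/2] y:[73/3,92/3] z:[9,41/3] -> miss, prune
  N10 x:[57/2,36] y:[58/3,70/3] z:[9,61/3] -> miss, prune

9 AABB tests over nodes [0, 1, 8, 9, 12, 20, 5, 6, 10]; 0 leaves entered; closest miss.

== RESULT ==
[0, 1, 8, 9, 12, 20, 5, 6, 10]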